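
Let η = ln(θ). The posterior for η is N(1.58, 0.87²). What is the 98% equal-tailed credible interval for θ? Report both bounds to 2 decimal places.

[0.64, 36.74]

On the log scale the 98% interval is 1.58 ± 2.326 × 0.87 = [-0.4439, 3.6039].
Exponentiate: [e^-0.4439, e^3.6039] = [0.64, 36.74].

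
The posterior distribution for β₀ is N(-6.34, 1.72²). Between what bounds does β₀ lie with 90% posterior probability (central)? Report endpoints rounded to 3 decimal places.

[-9.169, -3.511]

The posterior is symmetric, so the 90% equal-tailed interval is β₀ = -6.34 ± z·1.72 with z = 1.645.
Half-width: 1.645 × 1.72 = 2.829.
-6.34 − 2.829 = -9.169; -6.34 + 2.829 = -3.511.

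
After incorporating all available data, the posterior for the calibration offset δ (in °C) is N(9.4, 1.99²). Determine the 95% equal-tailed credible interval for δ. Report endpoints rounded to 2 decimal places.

The posterior is symmetric, so the 95% equal-tailed interval is δ = 9.4 ± z·1.99 with z = 1.960.
Half-width: 1.960 × 1.99 = 3.90.
9.4 − 3.90 = 5.50; 9.4 + 3.90 = 13.30.

[5.50, 13.30]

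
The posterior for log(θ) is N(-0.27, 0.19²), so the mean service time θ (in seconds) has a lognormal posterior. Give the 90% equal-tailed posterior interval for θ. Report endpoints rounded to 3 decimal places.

[0.558, 1.043]

On the log scale the 90% interval is -0.27 ± 1.645 × 0.19 = [-0.5825, 0.0425].
Exponentiate: [e^-0.5825, e^0.0425] = [0.558, 1.043].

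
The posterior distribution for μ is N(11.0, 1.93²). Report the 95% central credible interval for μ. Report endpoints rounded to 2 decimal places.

The posterior is symmetric, so the 95% equal-tailed interval is μ = 11.0 ± z·1.93 with z = 1.960.
Half-width: 1.960 × 1.93 = 3.78.
11.0 − 3.78 = 7.22; 11.0 + 3.78 = 14.78.

[7.22, 14.78]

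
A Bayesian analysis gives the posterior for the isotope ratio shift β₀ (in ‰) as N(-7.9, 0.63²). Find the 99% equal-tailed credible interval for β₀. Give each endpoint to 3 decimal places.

The posterior is symmetric, so the 99% equal-tailed interval is β₀ = -7.9 ± z·0.63 with z = 2.576.
Half-width: 2.576 × 0.63 = 1.623.
-7.9 − 1.623 = -9.523; -7.9 + 1.623 = -6.277.

[-9.523, -6.277]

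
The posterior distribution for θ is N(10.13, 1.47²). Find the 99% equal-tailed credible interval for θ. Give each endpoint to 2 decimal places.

[6.34, 13.92]

The posterior is symmetric, so the 99% equal-tailed interval is θ = 10.13 ± z·1.47 with z = 2.576.
Half-width: 2.576 × 1.47 = 3.79.
10.13 − 3.79 = 6.34; 10.13 + 3.79 = 13.92.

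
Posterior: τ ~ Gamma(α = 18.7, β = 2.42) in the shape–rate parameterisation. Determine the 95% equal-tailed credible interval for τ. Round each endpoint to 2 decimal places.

[4.63, 11.60]

Posterior: Gamma(shape 18.7, rate 2.42).
Equal-tailed 95% interval: Gamma(18.7, 2.42) quantiles at 0.025 and 0.975.
Posterior mean ≈ 7.73, SD ≈ 1.79; a Normal approximation gives roughly [4.22, 11.23].
Exact: lower = 4.63; upper = 11.60.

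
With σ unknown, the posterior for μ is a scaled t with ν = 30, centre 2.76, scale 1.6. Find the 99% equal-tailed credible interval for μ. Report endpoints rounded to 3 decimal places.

[-1.640, 7.160]

The t_30 distribution is symmetric; the 99% interval is 2.76 ± t·1.6 with t_{0.995,30} = 2.750.
Half-width: 2.750 × 1.6 = 4.400.
2.76 − 4.400 = -1.640; 2.76 + 4.400 = 7.160.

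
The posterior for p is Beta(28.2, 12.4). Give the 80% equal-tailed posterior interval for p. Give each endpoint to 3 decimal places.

Posterior: Beta(28.2, 12.4).
Equal-tailed 80% interval: the 0.1 and 0.9 quantiles of Beta(28.2, 12.4).
Posterior mean ≈ 0.695, SD ≈ 0.071; a Normal approximation gives roughly [0.603, 0.786].
Exact: F⁻¹(0.1) = 0.600; F⁻¹(0.9) = 0.784.

[0.600, 0.784]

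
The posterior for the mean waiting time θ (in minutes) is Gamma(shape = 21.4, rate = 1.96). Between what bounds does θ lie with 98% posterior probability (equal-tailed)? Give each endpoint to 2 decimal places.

Posterior: Gamma(shape 21.4, rate 1.96).
Equal-tailed 98% interval: Gamma(21.4, 1.96) quantiles at 0.01 and 0.99.
Posterior mean ≈ 10.92, SD ≈ 2.36; a Normal approximation gives roughly [5.43, 16.41].
Exact: lower = 6.19; upper = 17.15.

[6.19, 17.15]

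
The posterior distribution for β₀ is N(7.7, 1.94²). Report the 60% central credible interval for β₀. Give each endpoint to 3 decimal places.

The posterior is symmetric, so the 60% equal-tailed interval is β₀ = 7.7 ± z·1.94 with z = 0.842.
Half-width: 0.842 × 1.94 = 1.633.
7.7 − 1.633 = 6.067; 7.7 + 1.633 = 9.333.

[6.067, 9.333]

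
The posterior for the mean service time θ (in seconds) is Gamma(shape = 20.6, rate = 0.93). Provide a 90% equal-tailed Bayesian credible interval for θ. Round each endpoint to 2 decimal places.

Posterior: Gamma(shape 20.6, rate 0.93).
Equal-tailed 90% interval: Gamma(20.6, 0.93) quantiles at 0.05 and 0.95.
Posterior mean ≈ 22.15, SD ≈ 4.88; a Normal approximation gives roughly [14.12, 30.18].
Exact: lower = 14.78; upper = 30.74.

[14.78, 30.74]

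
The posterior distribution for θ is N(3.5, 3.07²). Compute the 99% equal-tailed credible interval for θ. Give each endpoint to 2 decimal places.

The posterior is symmetric, so the 99% equal-tailed interval is θ = 3.5 ± z·3.07 with z = 2.576.
Half-width: 2.576 × 3.07 = 7.91.
3.5 − 7.91 = -4.41; 3.5 + 7.91 = 11.41.

[-4.41, 11.41]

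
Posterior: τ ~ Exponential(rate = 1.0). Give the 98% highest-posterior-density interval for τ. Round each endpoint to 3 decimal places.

The exponential density is strictly decreasing on [0, ∞), so the HPD interval is anchored at 0: [0, q] with P(τ ≤ q) = 0.98.
q = −ln(1 − 0.98) / 1.0 = 3.9120 / 1.0 = 3.912.

[0.000, 3.912]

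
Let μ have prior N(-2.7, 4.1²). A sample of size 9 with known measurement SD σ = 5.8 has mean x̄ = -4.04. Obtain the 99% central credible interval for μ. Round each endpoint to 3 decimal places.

[-8.301, 0.708]

Posterior precision = 1/4.1² + 9/5.8² = 0.0595 + 0.2675 = 0.3270, so posterior SD = 1.7487.
Posterior mean = (-2.7/4.1² + 9·-4.04/5.8²) / 0.3270 = -3.7962.
Interval: -3.7962 ± 2.576 × 1.7487 → [-8.301, 0.708].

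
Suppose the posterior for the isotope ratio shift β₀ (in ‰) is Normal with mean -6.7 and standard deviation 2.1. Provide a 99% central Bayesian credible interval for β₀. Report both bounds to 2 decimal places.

[-12.11, -1.29]

The posterior is symmetric, so the 99% equal-tailed interval is β₀ = -6.7 ± z·2.1 with z = 2.576.
Half-width: 2.576 × 2.1 = 5.41.
-6.7 − 5.41 = -12.11; -6.7 + 5.41 = -1.29.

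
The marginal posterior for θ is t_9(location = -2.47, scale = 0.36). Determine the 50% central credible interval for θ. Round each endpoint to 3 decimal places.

The t_9 distribution is symmetric; the 50% interval is -2.47 ± t·0.36 with t_{0.75,9} = 0.703.
Half-width: 0.703 × 0.36 = 0.253.
-2.47 − 0.253 = -2.723; -2.47 + 0.253 = -2.217.

[-2.723, -2.217]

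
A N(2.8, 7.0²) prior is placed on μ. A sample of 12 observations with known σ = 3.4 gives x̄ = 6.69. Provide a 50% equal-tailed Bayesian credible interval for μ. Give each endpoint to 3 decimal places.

[5.959, 7.271]

Posterior precision = 1/7.0² + 12/3.4² = 0.0204 + 1.0381 = 1.0585, so posterior SD = 0.9720.
Posterior mean = (2.8/7.0² + 12·6.69/3.4²) / 1.0585 = 6.6150.
Interval: 6.6150 ± 0.674 × 0.9720 → [5.959, 7.271].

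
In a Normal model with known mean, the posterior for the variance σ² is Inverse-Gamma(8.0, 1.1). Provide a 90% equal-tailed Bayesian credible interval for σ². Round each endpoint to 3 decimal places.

[0.084, 0.276]

Inverse-Gamma(8.0, 1.1) quantiles: F⁻¹(0.05) and F⁻¹(0.95).
Equivalently, 1/σ² ~ Gamma(8.0, rate = 1.1); invert its 0.95 and 0.05 quantiles.
Posterior mean ≈ 0.157, SD ≈ 0.064; a Normal approximation gives roughly [0.052, 0.263].
Exact: lower = 0.084; upper = 0.276.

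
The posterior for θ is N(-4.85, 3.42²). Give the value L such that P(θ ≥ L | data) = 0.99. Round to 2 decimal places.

-12.81

Need L with P(θ ≥ L) = 0.99: L = -4.85 − z_{0.01}·3.42.
z = 2.326; L = -4.85 − 2.326 × 3.42 = -12.81.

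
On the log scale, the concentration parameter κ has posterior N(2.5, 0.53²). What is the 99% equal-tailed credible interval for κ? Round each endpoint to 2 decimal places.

[3.11, 47.71]

On the log scale the 99% interval is 2.5 ± 2.576 × 0.53 = [1.1348, 3.8652].
Exponentiate: [e^1.1348, e^3.8652] = [3.11, 47.71].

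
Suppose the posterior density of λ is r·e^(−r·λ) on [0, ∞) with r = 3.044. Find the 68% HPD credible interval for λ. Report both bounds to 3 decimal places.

[0.000, 0.374]

The exponential density is strictly decreasing on [0, ∞), so the HPD interval is anchored at 0: [0, q] with P(λ ≤ q) = 0.68.
q = −ln(1 − 0.68) / 3.044 = 1.1394 / 3.044 = 0.374.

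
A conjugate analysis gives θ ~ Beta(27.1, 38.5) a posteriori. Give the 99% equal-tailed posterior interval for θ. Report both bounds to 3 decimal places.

[0.265, 0.571]

Posterior: Beta(27.1, 38.5).
Equal-tailed 99% interval: the 0.005 and 0.995 quantiles of Beta(27.1, 38.5).
Posterior mean ≈ 0.413, SD ≈ 0.060; a Normal approximation gives roughly [0.258, 0.569].
Exact: F⁻¹(0.005) = 0.265; F⁻¹(0.995) = 0.571.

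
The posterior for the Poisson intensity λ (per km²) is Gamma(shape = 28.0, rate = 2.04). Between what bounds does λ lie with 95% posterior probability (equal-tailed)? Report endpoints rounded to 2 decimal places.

[9.12, 19.26]

Posterior: Gamma(shape 28.0, rate 2.04).
Equal-tailed 95% interval: Gamma(28.0, 2.04) quantiles at 0.025 and 0.975.
Posterior mean ≈ 13.73, SD ≈ 2.59; a Normal approximation gives roughly [8.64, 18.81].
Exact: lower = 9.12; upper = 19.26.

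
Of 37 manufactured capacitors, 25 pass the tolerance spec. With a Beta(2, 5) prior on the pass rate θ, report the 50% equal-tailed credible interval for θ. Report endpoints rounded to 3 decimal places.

[0.565, 0.664]

Posterior: Beta(2+25, 5+12) = Beta(27, 17).
Equal-tailed 50% interval: the 0.25 and 0.75 quantiles of Beta(27, 17).
Posterior mean ≈ 0.614, SD ≈ 0.073; a Normal approximation gives roughly [0.565, 0.663].
Exact: F⁻¹(0.25) = 0.565; F⁻¹(0.75) = 0.664.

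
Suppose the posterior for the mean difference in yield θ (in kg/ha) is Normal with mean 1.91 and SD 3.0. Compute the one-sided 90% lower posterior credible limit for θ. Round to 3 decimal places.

-1.935

Need L with P(θ ≥ L) = 0.90: L = 1.91 − z_{0.1}·3.0.
z = 1.282; L = 1.91 − 1.282 × 3.0 = -1.935.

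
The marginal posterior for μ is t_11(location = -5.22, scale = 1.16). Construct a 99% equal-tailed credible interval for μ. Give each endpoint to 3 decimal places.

[-8.823, -1.617]

The t_11 distribution is symmetric; the 99% interval is -5.22 ± t·1.16 with t_{0.995,11} = 3.106.
Half-width: 3.106 × 1.16 = 3.603.
-5.22 − 3.603 = -8.823; -5.22 + 3.603 = -1.617.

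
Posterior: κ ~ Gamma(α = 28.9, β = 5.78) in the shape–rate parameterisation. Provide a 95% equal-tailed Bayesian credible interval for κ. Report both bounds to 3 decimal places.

[3.346, 6.981]

Posterior: Gamma(shape 28.9, rate 5.78).
Equal-tailed 95% interval: Gamma(28.9, 5.78) quantiles at 0.025 and 0.975.
Posterior mean ≈ 5.000, SD ≈ 0.930; a Normal approximation gives roughly [3.177, 6.823].
Exact: lower = 3.346; upper = 6.981.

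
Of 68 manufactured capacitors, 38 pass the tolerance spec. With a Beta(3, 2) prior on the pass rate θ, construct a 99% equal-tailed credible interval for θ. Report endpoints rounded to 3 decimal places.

Posterior: Beta(3+38, 2+30) = Beta(41, 32).
Equal-tailed 99% interval: the 0.005 and 0.995 quantiles of Beta(41, 32).
Posterior mean ≈ 0.562, SD ≈ 0.058; a Normal approximation gives roughly [0.413, 0.710].
Exact: F⁻¹(0.005) = 0.412; F⁻¹(0.995) = 0.705.

[0.412, 0.705]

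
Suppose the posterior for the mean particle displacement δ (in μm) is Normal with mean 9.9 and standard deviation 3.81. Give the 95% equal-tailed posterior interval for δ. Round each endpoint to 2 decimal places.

[2.43, 17.37]

The posterior is symmetric, so the 95% equal-tailed interval is δ = 9.9 ± z·3.81 with z = 1.960.
Half-width: 1.960 × 3.81 = 7.47.
9.9 − 7.47 = 2.43; 9.9 + 7.47 = 17.37.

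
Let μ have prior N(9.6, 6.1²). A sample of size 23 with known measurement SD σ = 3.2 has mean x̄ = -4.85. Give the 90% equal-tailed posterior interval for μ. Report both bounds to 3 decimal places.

[-5.770, -3.588]

Posterior precision = 1/6.1² + 23/3.2² = 0.0269 + 2.2461 = 2.2730, so posterior SD = 0.6633.
Posterior mean = (9.6/6.1² + 23·-4.85/3.2²) / 2.2730 = -4.6792.
Interval: -4.6792 ± 1.645 × 0.6633 → [-5.770, -3.588].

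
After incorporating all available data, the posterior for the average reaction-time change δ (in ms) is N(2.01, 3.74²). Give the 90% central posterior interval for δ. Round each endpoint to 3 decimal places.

The posterior is symmetric, so the 90% equal-tailed interval is δ = 2.01 ± z·3.74 with z = 1.645.
Half-width: 1.645 × 3.74 = 6.152.
2.01 − 6.152 = -4.142; 2.01 + 6.152 = 8.162.

[-4.142, 8.162]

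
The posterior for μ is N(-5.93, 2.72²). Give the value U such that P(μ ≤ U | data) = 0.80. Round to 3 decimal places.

-3.641

Need U with P(μ ≤ U) = 0.80: U = -5.93 + z_{0.2}·2.72.
z = 0.842; U = -5.93 + 0.842 × 2.72 = -3.641.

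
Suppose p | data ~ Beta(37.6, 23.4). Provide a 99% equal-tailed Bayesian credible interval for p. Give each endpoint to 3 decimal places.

Posterior: Beta(37.6, 23.4).
Equal-tailed 99% interval: the 0.005 and 0.995 quantiles of Beta(37.6, 23.4).
Posterior mean ≈ 0.616, SD ≈ 0.062; a Normal approximation gives roughly [0.457, 0.775].
Exact: F⁻¹(0.005) = 0.453; F⁻¹(0.995) = 0.766.

[0.453, 0.766]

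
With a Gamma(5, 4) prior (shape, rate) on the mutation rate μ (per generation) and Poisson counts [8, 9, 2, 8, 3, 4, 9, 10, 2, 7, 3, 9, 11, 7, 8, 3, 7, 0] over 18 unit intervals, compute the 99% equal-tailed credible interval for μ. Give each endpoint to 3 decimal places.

[4.057, 6.568]

Posterior: Gamma(5+110, 4+18) = Gamma(115, 22) (shape, rate).
Equal-tailed 99% interval: Gamma(115, 22) quantiles at 0.005 and 0.995.
Posterior mean ≈ 5.227, SD ≈ 0.487; a Normal approximation gives roughly [3.972, 6.483].
Exact: lower = 4.057; upper = 6.568.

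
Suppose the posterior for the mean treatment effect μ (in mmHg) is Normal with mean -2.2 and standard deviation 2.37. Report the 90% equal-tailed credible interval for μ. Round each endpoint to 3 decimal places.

[-6.098, 1.698]

The posterior is symmetric, so the 90% equal-tailed interval is μ = -2.2 ± z·2.37 with z = 1.645.
Half-width: 1.645 × 2.37 = 3.898.
-2.2 − 3.898 = -6.098; -2.2 + 3.898 = 1.698.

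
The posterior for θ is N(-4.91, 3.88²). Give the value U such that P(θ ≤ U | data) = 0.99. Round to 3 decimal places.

4.116

Need U with P(θ ≤ U) = 0.99: U = -4.91 + z_{0.01}·3.88.
z = 2.326; U = -4.91 + 2.326 × 3.88 = 4.116.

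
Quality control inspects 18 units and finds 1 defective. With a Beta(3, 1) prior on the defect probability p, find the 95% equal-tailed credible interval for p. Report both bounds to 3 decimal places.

Posterior: Beta(3+1, 1+17) = Beta(4, 18).
Equal-tailed 95% interval: the 0.025 and 0.975 quantiles of Beta(4, 18).
Posterior mean ≈ 0.182, SD ≈ 0.080; a Normal approximation gives roughly [0.024, 0.339].
Exact: F⁻¹(0.025) = 0.054; F⁻¹(0.975) = 0.363.

[0.054, 0.363]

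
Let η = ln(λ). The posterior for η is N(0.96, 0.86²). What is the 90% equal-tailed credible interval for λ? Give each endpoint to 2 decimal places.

[0.63, 10.75]

On the log scale the 90% interval is 0.96 ± 1.645 × 0.86 = [-0.4546, 2.3746].
Exponentiate: [e^-0.4546, e^2.3746] = [0.63, 10.75].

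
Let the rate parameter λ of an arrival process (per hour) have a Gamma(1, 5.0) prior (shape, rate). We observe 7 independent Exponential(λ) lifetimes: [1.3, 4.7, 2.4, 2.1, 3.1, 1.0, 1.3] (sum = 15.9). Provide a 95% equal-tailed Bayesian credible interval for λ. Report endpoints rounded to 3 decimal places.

Posterior: Gamma(1+7, 5.0+15.9) = Gamma(8, 20.9) (shape, rate).
Equal-tailed 95% interval: Gamma(8, 20.9) quantiles at 0.025 and 0.975.
Posterior mean ≈ 0.383, SD ≈ 0.135; a Normal approximation gives roughly [0.118, 0.648].
Exact: lower = 0.165; upper = 0.690.

[0.165, 0.690]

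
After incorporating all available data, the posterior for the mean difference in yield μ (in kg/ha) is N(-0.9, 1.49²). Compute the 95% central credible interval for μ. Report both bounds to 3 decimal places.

[-3.820, 2.020]

The posterior is symmetric, so the 95% equal-tailed interval is μ = -0.9 ± z·1.49 with z = 1.960.
Half-width: 1.960 × 1.49 = 2.920.
-0.9 − 2.920 = -3.820; -0.9 + 2.920 = 2.020.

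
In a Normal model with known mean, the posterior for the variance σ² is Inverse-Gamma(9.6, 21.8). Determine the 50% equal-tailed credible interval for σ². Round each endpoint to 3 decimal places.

[1.901, 2.958]

Inverse-Gamma(9.6, 21.8) quantiles: F⁻¹(0.25) and F⁻¹(0.75).
Equivalently, 1/σ² ~ Gamma(9.6, rate = 21.8); invert its 0.75 and 0.25 quantiles.
Posterior mean ≈ 2.535, SD ≈ 0.919; a Normal approximation gives roughly [1.915, 3.155].
Exact: lower = 1.901; upper = 2.958.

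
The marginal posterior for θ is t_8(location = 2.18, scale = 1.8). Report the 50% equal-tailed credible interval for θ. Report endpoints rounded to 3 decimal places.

The t_8 distribution is symmetric; the 50% interval is 2.18 ± t·1.8 with t_{0.75,8} = 0.706.
Half-width: 0.706 × 1.8 = 1.271.
2.18 − 1.271 = 0.909; 2.18 + 1.271 = 3.451.

[0.909, 3.451]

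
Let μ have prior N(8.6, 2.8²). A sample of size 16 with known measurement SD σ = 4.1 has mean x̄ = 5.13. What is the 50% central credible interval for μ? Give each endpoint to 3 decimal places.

Posterior precision = 1/2.8² + 16/4.1² = 0.1276 + 0.9518 = 1.0794, so posterior SD = 0.9625.
Posterior mean = (8.6/2.8² + 16·5.13/4.1²) / 1.0794 = 5.5401.
Interval: 5.5401 ± 0.674 × 0.9625 → [4.891, 6.189].

[4.891, 6.189]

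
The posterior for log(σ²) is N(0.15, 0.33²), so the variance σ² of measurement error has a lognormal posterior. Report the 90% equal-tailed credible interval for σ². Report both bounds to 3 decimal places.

[0.675, 1.999]

On the log scale the 90% interval is 0.15 ± 1.645 × 0.33 = [-0.3928, 0.6928].
Exponentiate: [e^-0.3928, e^0.6928] = [0.675, 1.999].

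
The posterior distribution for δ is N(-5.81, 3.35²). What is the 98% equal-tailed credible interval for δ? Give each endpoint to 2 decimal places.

The posterior is symmetric, so the 98% equal-tailed interval is δ = -5.81 ± z·3.35 with z = 2.326.
Half-width: 2.326 × 3.35 = 7.79.
-5.81 − 7.79 = -13.60; -5.81 + 7.79 = 1.98.

[-13.60, 1.98]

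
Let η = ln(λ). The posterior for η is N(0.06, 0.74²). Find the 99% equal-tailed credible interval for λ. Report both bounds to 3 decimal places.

[0.158, 7.143]

On the log scale the 99% interval is 0.06 ± 2.576 × 0.74 = [-1.8461, 1.9661].
Exponentiate: [e^-1.8461, e^1.9661] = [0.158, 7.143].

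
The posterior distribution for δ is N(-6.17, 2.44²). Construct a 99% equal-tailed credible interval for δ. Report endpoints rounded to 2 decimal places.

The posterior is symmetric, so the 99% equal-tailed interval is δ = -6.17 ± z·2.44 with z = 2.576.
Half-width: 2.576 × 2.44 = 6.29.
-6.17 − 6.29 = -12.46; -6.17 + 6.29 = 0.12.

[-12.46, 0.12]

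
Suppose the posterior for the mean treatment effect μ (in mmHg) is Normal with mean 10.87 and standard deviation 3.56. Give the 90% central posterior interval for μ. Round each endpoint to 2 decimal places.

[5.01, 16.73]

The posterior is symmetric, so the 90% equal-tailed interval is μ = 10.87 ± z·3.56 with z = 1.645.
Half-width: 1.645 × 3.56 = 5.86.
10.87 − 5.86 = 5.01; 10.87 + 5.86 = 16.73.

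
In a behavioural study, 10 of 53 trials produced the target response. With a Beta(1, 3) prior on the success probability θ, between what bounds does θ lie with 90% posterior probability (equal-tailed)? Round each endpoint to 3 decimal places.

[0.114, 0.284]

Posterior: Beta(1+10, 3+43) = Beta(11, 46).
Equal-tailed 90% interval: the 0.05 and 0.95 quantiles of Beta(11, 46).
Posterior mean ≈ 0.193, SD ≈ 0.052; a Normal approximation gives roughly [0.108, 0.278].
Exact: F⁻¹(0.05) = 0.114; F⁻¹(0.95) = 0.284.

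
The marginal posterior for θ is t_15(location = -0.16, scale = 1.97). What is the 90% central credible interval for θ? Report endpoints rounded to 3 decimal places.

[-3.614, 3.294]

The t_15 distribution is symmetric; the 90% interval is -0.16 ± t·1.97 with t_{0.95,15} = 1.753.
Half-width: 1.753 × 1.97 = 3.454.
-0.16 − 3.454 = -3.614; -0.16 + 3.454 = 3.294.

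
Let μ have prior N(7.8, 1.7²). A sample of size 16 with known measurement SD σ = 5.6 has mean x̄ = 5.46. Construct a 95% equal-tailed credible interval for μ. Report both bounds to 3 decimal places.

Posterior precision = 1/1.7² + 16/5.6² = 0.3460 + 0.5102 = 0.8562, so posterior SD = 1.0807.
Posterior mean = (7.8/1.7² + 16·5.46/5.6²) / 0.8562 = 6.4056.
Interval: 6.4056 ± 1.960 × 1.0807 → [4.288, 8.524].

[4.288, 8.524]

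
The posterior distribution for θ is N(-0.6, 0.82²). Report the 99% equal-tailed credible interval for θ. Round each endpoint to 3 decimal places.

[-2.712, 1.512]

The posterior is symmetric, so the 99% equal-tailed interval is θ = -0.6 ± z·0.82 with z = 2.576.
Half-width: 2.576 × 0.82 = 2.112.
-0.6 − 2.112 = -2.712; -0.6 + 2.112 = 1.512.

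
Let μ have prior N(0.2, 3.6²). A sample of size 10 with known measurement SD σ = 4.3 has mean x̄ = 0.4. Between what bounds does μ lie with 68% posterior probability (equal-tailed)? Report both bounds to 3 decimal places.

[-0.890, 1.640]

Posterior precision = 1/3.6² + 10/4.3² = 0.0772 + 0.5408 = 0.6180, so posterior SD = 1.2721.
Posterior mean = (0.2/3.6² + 10·0.4/4.3²) / 0.6180 = 0.3750.
Interval: 0.3750 ± 0.994 × 1.2721 → [-0.890, 1.640].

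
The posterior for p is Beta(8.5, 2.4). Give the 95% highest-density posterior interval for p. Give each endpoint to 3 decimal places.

The posterior is unimodal and skewed, so the HPD interval has equal density at both endpoints and is the shortest 95% interval.
Solving f(0.547) = f(0.980) with F(0.980) − F(0.547) = 0.95 gives [0.547, 0.980].
For comparison, the equal-tailed interval is [0.505, 0.960]; the HPD is narrower and shifted toward the mode.

[0.547, 0.980]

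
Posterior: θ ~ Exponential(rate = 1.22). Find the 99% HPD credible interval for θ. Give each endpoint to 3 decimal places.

[0.000, 3.775]

The exponential density is strictly decreasing on [0, ∞), so the HPD interval is anchored at 0: [0, q] with P(θ ≤ q) = 0.99.
q = −ln(1 − 0.99) / 1.22 = 4.6052 / 1.22 = 3.775.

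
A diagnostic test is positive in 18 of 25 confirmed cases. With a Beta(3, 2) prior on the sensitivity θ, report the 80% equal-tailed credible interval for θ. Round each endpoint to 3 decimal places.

[0.591, 0.803]

Posterior: Beta(3+18, 2+7) = Beta(21, 9).
Equal-tailed 80% interval: the 0.1 and 0.9 quantiles of Beta(21, 9).
Posterior mean ≈ 0.700, SD ≈ 0.082; a Normal approximation gives roughly [0.595, 0.805].
Exact: F⁻¹(0.1) = 0.591; F⁻¹(0.9) = 0.803.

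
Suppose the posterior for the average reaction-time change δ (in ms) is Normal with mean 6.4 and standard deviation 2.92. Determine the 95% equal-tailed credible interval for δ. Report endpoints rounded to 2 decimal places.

[0.68, 12.12]

The posterior is symmetric, so the 95% equal-tailed interval is δ = 6.4 ± z·2.92 with z = 1.960.
Half-width: 1.960 × 2.92 = 5.72.
6.4 − 5.72 = 0.68; 6.4 + 5.72 = 12.12.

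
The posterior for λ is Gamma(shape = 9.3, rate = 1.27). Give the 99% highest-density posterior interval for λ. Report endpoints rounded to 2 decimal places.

[2.26, 14.33]

The posterior is unimodal and skewed, so the HPD interval has equal density at both endpoints and is the shortest 99% interval.
Solving f(2.26) = f(14.33) with F(14.33) − F(2.26) = 0.99 gives [2.26, 14.33].
For comparison, the equal-tailed interval is [2.60, 14.97]; the HPD is narrower and shifted toward the mode.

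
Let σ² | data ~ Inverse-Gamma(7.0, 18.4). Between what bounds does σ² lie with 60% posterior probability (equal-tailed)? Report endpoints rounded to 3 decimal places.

Inverse-Gamma(7.0, 18.4) quantiles: F⁻¹(0.2) and F⁻¹(0.8).
Equivalently, 1/σ² ~ Gamma(7.0, rate = 18.4); invert its 0.8 and 0.2 quantiles.
Posterior mean ≈ 3.067, SD ≈ 1.371; a Normal approximation gives roughly [1.912, 4.221].
Exact: lower = 2.027; upper = 3.887.

[2.027, 3.887]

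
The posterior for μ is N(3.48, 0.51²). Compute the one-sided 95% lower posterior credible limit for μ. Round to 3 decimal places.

2.641

Need L with P(μ ≥ L) = 0.95: L = 3.48 − z_{0.05}·0.51.
z = 1.645; L = 3.48 − 1.645 × 0.51 = 2.641.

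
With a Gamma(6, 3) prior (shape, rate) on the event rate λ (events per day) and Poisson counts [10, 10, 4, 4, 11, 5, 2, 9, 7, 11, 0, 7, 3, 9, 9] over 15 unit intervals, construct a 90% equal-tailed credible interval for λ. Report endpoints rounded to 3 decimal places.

[5.032, 6.920]

Posterior: Gamma(6+101, 3+15) = Gamma(107, 18) (shape, rate).
Equal-tailed 90% interval: Gamma(107, 18) quantiles at 0.05 and 0.95.
Posterior mean ≈ 5.944, SD ≈ 0.575; a Normal approximation gives roughly [4.999, 6.890].
Exact: lower = 5.032; upper = 6.920.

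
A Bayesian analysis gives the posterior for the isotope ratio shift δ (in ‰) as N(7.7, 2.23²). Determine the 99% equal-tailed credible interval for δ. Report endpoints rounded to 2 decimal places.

[1.96, 13.44]

The posterior is symmetric, so the 99% equal-tailed interval is δ = 7.7 ± z·2.23 with z = 2.576.
Half-width: 2.576 × 2.23 = 5.74.
7.7 − 5.74 = 1.96; 7.7 + 5.74 = 13.44.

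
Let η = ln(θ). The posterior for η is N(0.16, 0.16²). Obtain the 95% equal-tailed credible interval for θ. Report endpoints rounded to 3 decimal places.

[0.858, 1.606]

On the log scale the 95% interval is 0.16 ± 1.960 × 0.16 = [-0.1536, 0.4736].
Exponentiate: [e^-0.1536, e^0.4736] = [0.858, 1.606].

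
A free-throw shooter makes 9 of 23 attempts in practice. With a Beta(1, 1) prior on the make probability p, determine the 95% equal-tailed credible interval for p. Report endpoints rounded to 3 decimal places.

[0.221, 0.594]

Posterior: Beta(1+9, 1+14) = Beta(10, 15).
Equal-tailed 95% interval: the 0.025 and 0.975 quantiles of Beta(10, 15).
Posterior mean ≈ 0.400, SD ≈ 0.096; a Normal approximation gives roughly [0.212, 0.588].
Exact: F⁻¹(0.025) = 0.221; F⁻¹(0.975) = 0.594.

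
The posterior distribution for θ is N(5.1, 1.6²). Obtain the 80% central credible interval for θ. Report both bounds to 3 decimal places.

[3.050, 7.150]

The posterior is symmetric, so the 80% equal-tailed interval is θ = 5.1 ± z·1.6 with z = 1.282.
Half-width: 1.282 × 1.6 = 2.050.
5.1 − 2.050 = 3.050; 5.1 + 2.050 = 7.150.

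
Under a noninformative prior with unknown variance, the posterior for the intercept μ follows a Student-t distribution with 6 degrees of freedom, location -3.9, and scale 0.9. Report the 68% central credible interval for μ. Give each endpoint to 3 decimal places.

The t_6 distribution is symmetric; the 68% interval is -3.9 ± t·0.9 with t_{0.84,6} = 1.084.
Half-width: 1.084 × 0.9 = 0.976.
-3.9 − 0.976 = -4.876; -3.9 + 0.976 = -2.924.

[-4.876, -2.924]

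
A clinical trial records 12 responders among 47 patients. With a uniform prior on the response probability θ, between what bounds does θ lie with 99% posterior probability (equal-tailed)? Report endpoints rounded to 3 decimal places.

Posterior: Beta(1+12, 1+35) = Beta(13, 36).
Equal-tailed 99% interval: the 0.005 and 0.995 quantiles of Beta(13, 36).
Posterior mean ≈ 0.265, SD ≈ 0.062; a Normal approximation gives roughly [0.104, 0.426].
Exact: F⁻¹(0.005) = 0.125; F⁻¹(0.995) = 0.441.

[0.125, 0.441]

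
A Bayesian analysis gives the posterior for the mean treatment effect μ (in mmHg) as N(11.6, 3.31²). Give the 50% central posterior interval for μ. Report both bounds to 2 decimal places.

The posterior is symmetric, so the 50% equal-tailed interval is μ = 11.6 ± z·3.31 with z = 0.674.
Half-width: 0.674 × 3.31 = 2.23.
11.6 − 2.23 = 9.37; 11.6 + 2.23 = 13.83.

[9.37, 13.83]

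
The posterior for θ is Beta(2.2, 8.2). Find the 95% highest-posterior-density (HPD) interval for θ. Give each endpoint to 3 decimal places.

The posterior is unimodal and skewed, so the HPD interval has equal density at both endpoints and is the shortest 95% interval.
Solving f(0.014) = f(0.446) with F(0.446) − F(0.014) = 0.95 gives [0.014, 0.446].
For comparison, the equal-tailed interval is [0.034, 0.491]; the HPD is narrower and shifted toward the mode.

[0.014, 0.446]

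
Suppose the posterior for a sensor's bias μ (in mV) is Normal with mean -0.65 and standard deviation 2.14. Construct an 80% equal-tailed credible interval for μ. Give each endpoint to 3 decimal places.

The posterior is symmetric, so the 80% equal-tailed interval is μ = -0.65 ± z·2.14 with z = 1.282.
Half-width: 1.282 × 2.14 = 2.743.
-0.65 − 2.743 = -3.393; -0.65 + 2.743 = 2.093.

[-3.393, 2.093]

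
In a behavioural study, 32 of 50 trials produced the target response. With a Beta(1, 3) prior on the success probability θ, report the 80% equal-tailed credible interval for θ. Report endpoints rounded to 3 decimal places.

[0.525, 0.695]

Posterior: Beta(1+32, 3+18) = Beta(33, 21).
Equal-tailed 80% interval: the 0.1 and 0.9 quantiles of Beta(33, 21).
Posterior mean ≈ 0.611, SD ≈ 0.066; a Normal approximation gives roughly [0.527, 0.695].
Exact: F⁻¹(0.1) = 0.525; F⁻¹(0.9) = 0.695.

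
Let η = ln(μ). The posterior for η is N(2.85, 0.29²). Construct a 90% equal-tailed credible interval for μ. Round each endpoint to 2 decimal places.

[10.73, 27.85]

On the log scale the 90% interval is 2.85 ± 1.645 × 0.29 = [2.3730, 3.3270].
Exponentiate: [e^2.3730, e^3.3270] = [10.73, 27.85].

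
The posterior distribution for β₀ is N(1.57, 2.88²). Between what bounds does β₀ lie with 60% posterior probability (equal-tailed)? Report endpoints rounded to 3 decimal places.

The posterior is symmetric, so the 60% equal-tailed interval is β₀ = 1.57 ± z·2.88 with z = 0.842.
Half-width: 0.842 × 2.88 = 2.424.
1.57 − 2.424 = -0.854; 1.57 + 2.424 = 3.994.

[-0.854, 3.994]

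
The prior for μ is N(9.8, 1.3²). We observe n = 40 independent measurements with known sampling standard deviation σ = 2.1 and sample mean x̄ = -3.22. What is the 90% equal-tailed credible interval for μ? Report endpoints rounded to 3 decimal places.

[-2.952, -1.893]

Posterior precision = 1/1.3² + 40/2.1² = 0.5917 + 9.0703 = 9.6620, so posterior SD = 0.3217.
Posterior mean = (9.8/1.3² + 40·-3.22/2.1²) / 9.6620 = -2.4226.
Interval: -2.4226 ± 1.645 × 0.3217 → [-2.952, -1.893].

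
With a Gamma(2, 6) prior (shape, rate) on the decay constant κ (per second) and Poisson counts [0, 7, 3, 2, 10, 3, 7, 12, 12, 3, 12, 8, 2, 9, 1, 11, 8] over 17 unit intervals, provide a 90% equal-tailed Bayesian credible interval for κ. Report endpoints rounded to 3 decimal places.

[4.138, 5.650]

Posterior: Gamma(2+110, 6+17) = Gamma(112, 23) (shape, rate).
Equal-tailed 90% interval: Gamma(112, 23) quantiles at 0.05 and 0.95.
Posterior mean ≈ 4.870, SD ≈ 0.460; a Normal approximation gives roughly [4.113, 5.626].
Exact: lower = 4.138; upper = 5.650.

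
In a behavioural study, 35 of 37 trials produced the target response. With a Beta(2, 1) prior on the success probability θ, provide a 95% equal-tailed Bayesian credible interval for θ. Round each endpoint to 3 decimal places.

[0.827, 0.984]

Posterior: Beta(2+35, 1+2) = Beta(37, 3).
Equal-tailed 95% interval: the 0.025 and 0.975 quantiles of Beta(37, 3).
Posterior mean ≈ 0.925, SD ≈ 0.041; a Normal approximation gives roughly [0.844, 1.006].
Exact: F⁻¹(0.025) = 0.827; F⁻¹(0.975) = 0.984.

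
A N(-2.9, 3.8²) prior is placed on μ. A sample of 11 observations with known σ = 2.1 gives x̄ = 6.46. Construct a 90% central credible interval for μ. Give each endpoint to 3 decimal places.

[5.180, 7.234]

Posterior precision = 1/3.8² + 11/2.1² = 0.0693 + 2.4943 = 2.5636, so posterior SD = 0.6246.
Posterior mean = (-2.9/3.8² + 11·6.46/2.1²) / 2.5636 = 6.2072.
Interval: 6.2072 ± 1.645 × 0.6246 → [5.180, 7.234].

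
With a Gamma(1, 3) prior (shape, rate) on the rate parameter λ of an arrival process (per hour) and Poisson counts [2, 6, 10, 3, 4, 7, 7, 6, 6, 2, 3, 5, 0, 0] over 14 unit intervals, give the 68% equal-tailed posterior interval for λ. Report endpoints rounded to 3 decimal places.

Posterior: Gamma(1+61, 3+14) = Gamma(62, 17) (shape, rate).
Equal-tailed 68% interval: Gamma(62, 17) quantiles at 0.16 and 0.84.
Posterior mean ≈ 3.647, SD ≈ 0.463; a Normal approximation gives roughly [3.186, 4.108].
Exact: lower = 3.187; upper = 4.106.

[3.187, 4.106]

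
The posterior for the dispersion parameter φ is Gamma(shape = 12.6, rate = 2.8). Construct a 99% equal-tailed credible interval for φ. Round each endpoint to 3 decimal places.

Posterior: Gamma(shape 12.6, rate 2.8).
Equal-tailed 99% interval: Gamma(12.6, 2.8) quantiles at 0.005 and 0.995.
Posterior mean ≈ 4.500, SD ≈ 1.268; a Normal approximation gives roughly [1.235, 7.765].
Exact: lower = 1.901; upper = 8.429.

[1.901, 8.429]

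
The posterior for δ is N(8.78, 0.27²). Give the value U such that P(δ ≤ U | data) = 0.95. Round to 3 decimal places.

Need U with P(δ ≤ U) = 0.95: U = 8.78 + z_{0.05}·0.27.
z = 1.645; U = 8.78 + 1.645 × 0.27 = 9.224.

9.224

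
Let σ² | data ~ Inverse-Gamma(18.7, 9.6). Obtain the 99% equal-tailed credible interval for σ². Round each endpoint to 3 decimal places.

Inverse-Gamma(18.7, 9.6) quantiles: F⁻¹(0.005) and F⁻¹(0.995).
Equivalently, 1/σ² ~ Gamma(18.7, rate = 9.6); invert its 0.995 and 0.005 quantiles.
Posterior mean ≈ 0.542, SD ≈ 0.133; a Normal approximation gives roughly [0.201, 0.884].
Exact: lower = 0.303; upper = 1.018.

[0.303, 1.018]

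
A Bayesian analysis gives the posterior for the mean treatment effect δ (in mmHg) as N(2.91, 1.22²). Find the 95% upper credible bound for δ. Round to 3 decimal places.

Need U with P(δ ≤ U) = 0.95: U = 2.91 + z_{0.05}·1.22.
z = 1.645; U = 2.91 + 1.645 × 1.22 = 4.917.

4.917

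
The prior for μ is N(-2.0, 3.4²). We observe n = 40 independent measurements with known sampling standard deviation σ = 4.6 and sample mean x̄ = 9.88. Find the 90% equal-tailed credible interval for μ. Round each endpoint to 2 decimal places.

[8.19, 10.53]

Posterior precision = 1/3.4² + 40/4.6² = 0.0865 + 1.8904 = 1.9769, so posterior SD = 0.7112.
Posterior mean = (-2.0/3.4² + 40·9.88/4.6²) / 1.9769 = 9.3601.
Interval: 9.3601 ± 1.645 × 0.7112 → [8.19, 10.53].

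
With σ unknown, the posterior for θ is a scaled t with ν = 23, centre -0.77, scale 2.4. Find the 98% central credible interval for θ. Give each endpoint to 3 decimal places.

The t_23 distribution is symmetric; the 98% interval is -0.77 ± t·2.4 with t_{0.99,23} = 2.500.
Half-width: 2.500 × 2.4 = 6.000.
-0.77 − 6.000 = -6.770; -0.77 + 6.000 = 5.230.

[-6.770, 5.230]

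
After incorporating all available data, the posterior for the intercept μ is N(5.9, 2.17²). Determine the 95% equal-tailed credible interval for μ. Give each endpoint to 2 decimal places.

The posterior is symmetric, so the 95% equal-tailed interval is μ = 5.9 ± z·2.17 with z = 1.960.
Half-width: 1.960 × 2.17 = 4.25.
5.9 − 4.25 = 1.65; 5.9 + 4.25 = 10.15.

[1.65, 10.15]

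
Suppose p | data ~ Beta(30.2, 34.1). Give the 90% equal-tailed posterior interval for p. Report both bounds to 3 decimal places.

Posterior: Beta(30.2, 34.1).
Equal-tailed 90% interval: the 0.05 and 0.95 quantiles of Beta(30.2, 34.1).
Posterior mean ≈ 0.470, SD ≈ 0.062; a Normal approximation gives roughly [0.368, 0.571].
Exact: F⁻¹(0.05) = 0.369; F⁻¹(0.95) = 0.572.

[0.369, 0.572]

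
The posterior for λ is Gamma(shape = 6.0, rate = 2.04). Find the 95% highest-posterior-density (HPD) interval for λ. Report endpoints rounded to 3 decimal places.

The posterior is unimodal and skewed, so the HPD interval has equal density at both endpoints and is the shortest 95% interval.
Solving f(0.862) = f(5.326) with F(5.326) − F(0.862) = 0.95 gives [0.862, 5.326].
For comparison, the equal-tailed interval is [1.079, 5.720]; the HPD is narrower and shifted toward the mode.

[0.862, 5.326]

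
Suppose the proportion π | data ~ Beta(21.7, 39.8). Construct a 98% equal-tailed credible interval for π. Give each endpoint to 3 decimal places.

Posterior: Beta(21.7, 39.8).
Equal-tailed 98% interval: the 0.01 and 0.99 quantiles of Beta(21.7, 39.8).
Posterior mean ≈ 0.353, SD ≈ 0.060; a Normal approximation gives roughly [0.212, 0.493].
Exact: F⁻¹(0.01) = 0.221; F⁻¹(0.99) = 0.499.

[0.221, 0.499]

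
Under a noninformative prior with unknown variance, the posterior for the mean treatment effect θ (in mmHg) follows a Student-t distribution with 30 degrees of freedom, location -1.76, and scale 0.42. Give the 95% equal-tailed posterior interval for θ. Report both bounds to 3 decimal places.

The t_30 distribution is symmetric; the 95% interval is -1.76 ± t·0.42 with t_{0.975,30} = 2.042.
Half-width: 2.042 × 0.42 = 0.858.
-1.76 − 0.858 = -2.618; -1.76 + 0.858 = -0.902.

[-2.618, -0.902]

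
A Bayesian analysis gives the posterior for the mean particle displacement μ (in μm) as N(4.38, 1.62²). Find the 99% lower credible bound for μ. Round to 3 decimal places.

0.611

Need L with P(μ ≥ L) = 0.99: L = 4.38 − z_{0.01}·1.62.
z = 2.326; L = 4.38 − 2.326 × 1.62 = 0.611.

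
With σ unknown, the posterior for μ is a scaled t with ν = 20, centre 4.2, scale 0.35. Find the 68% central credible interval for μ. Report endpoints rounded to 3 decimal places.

[3.843, 4.557]

The t_20 distribution is symmetric; the 68% interval is 4.2 ± t·0.35 with t_{0.84,20} = 1.020.
Half-width: 1.020 × 0.35 = 0.357.
4.2 − 0.357 = 3.843; 4.2 + 0.357 = 4.557.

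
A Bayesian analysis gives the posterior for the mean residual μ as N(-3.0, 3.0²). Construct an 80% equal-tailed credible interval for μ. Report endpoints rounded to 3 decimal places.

The posterior is symmetric, so the 80% equal-tailed interval is μ = -3.0 ± z·3.0 with z = 1.282.
Half-width: 1.282 × 3.0 = 3.845.
-3.0 − 3.845 = -6.845; -3.0 + 3.845 = 0.845.

[-6.845, 0.845]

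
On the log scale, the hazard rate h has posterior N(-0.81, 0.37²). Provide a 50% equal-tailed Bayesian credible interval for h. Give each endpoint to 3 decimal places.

On the log scale the 50% interval is -0.81 ± 0.674 × 0.37 = [-1.0596, -0.5604].
Exponentiate: [e^-1.0596, e^-0.5604] = [0.347, 0.571].

[0.347, 0.571]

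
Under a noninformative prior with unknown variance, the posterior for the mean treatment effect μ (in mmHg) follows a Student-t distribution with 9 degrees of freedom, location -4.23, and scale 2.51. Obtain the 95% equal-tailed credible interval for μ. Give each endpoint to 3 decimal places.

The t_9 distribution is symmetric; the 95% interval is -4.23 ± t·2.51 with t_{0.975,9} = 2.262.
Half-width: 2.262 × 2.51 = 5.678.
-4.23 − 5.678 = -9.908; -4.23 + 5.678 = 1.448.

[-9.908, 1.448]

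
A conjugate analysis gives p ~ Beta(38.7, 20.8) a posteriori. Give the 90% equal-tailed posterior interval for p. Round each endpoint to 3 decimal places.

[0.547, 0.748]

Posterior: Beta(38.7, 20.8).
Equal-tailed 90% interval: the 0.05 and 0.95 quantiles of Beta(38.7, 20.8).
Posterior mean ≈ 0.650, SD ≈ 0.061; a Normal approximation gives roughly [0.550, 0.751].
Exact: F⁻¹(0.05) = 0.547; F⁻¹(0.95) = 0.748.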